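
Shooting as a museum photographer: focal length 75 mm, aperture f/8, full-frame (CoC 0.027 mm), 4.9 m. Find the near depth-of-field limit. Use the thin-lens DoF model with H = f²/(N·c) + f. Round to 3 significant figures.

4.13 m

Hyperfocal distance H = f²/(N·c) + f = 75²/(8 × 0.027) + 75 = 5625/0.216 + 75 ≈ 26116.7 mm ≈ 26.12 m.
Near limit Dn = s·(H − f)/(H + s − 2f) = 4900 × (26116.7 − 75) / (26116.7 + 4900 − 2 × 75) = 4900 × 26041.7 / 30866.7 ≈ 4134.0 mm ≈ 4.13 m.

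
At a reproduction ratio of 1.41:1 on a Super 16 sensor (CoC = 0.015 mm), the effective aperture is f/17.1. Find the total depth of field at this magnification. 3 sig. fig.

At magnification m, DoF ≈ 2·N_eff·c/m² = 2 × 17.1 × 0.015 / 1.41² = 0.513 / 1.988 ≈ 0.258 mm.

0.258 mm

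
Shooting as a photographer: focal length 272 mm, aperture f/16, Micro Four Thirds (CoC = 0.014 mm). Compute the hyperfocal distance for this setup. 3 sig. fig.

Hyperfocal distance H = f²/(N·c) + f = 272²/(16 × 0.014) + 272 = 73984/0.224 + 272 ≈ 330557.7 mm ≈ 331 m.

331 m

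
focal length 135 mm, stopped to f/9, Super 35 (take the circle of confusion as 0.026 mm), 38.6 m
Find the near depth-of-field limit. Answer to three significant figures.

Hyperfocal distance H = f²/(N·c) + f = 135²/(9 × 0.026) + 135 = 18225/0.234 + 135 ≈ 78019.6 mm ≈ 78.02 m.
Near limit Dn = s·(H − f)/(H + s − 2f) = 38600 × (78019.6 − 135) / (78019.6 + 38600 − 2 × 135) = 38600 × 77884.6 / 116349.6 ≈ 25839 mm ≈ 25.8 m.

25.8 m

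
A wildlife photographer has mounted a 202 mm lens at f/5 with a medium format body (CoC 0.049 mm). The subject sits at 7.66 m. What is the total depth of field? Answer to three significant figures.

Hyperfocal distance H = f²/(N·c) + f = 202²/(5 × 0.049) + 202 = 40804/0.245 + 202 ≈ 166748.9 mm ≈ 166.7 m.
Near limit Dn = s·(H − f)/(H + s − 2f) = 7660 × (166748.9 − 202) / (166748.9 + 7660 − 2 × 202) = 7660 × 166546.9 / 174004.9 ≈ 7331.69 mm.
Far limit Df = s·(H − f)/(H − s) = 7660 × (166748.9 − 202) / (166748.9 − 7660) = 7660 × 166546.9 / 159088.9 ≈ 8019.10 mm.
Depth of field = Df − Dn = 8019.10 − 7331.69 ≈ 687.41 mm ≈ 0.687 m.

0.687 m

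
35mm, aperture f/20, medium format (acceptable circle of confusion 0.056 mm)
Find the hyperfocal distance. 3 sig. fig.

Hyperfocal distance H = f²/(N·c) + f = 35²/(20 × 0.056) + 35 = 1225/1.12 + 35 ≈ 1128.8 mm ≈ 1.13 m.

1.13 m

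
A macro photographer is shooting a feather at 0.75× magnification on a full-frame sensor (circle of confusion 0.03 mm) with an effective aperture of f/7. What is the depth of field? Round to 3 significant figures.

At magnification m, DoF ≈ 2·N_eff·c/m² = 2 × 7 × 0.03 / 0.75² = 0.42 / 0.5625 ≈ 0.747 mm.

0.747 mm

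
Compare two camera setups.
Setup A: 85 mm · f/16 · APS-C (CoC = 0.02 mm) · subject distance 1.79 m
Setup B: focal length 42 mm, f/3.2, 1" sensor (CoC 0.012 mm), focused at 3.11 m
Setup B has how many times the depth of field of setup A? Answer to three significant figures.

Setup A: H = 85²/(16×0.02) + 85 ≈ 22663.1 mm; DoF = Df − Dn = 1936.21 − 1664.32 ≈ 271.89 mm.
Setup B: H = 42²/(3.2×0.012) + 42 ≈ 45979.5 mm; DoF = Df − Dn = 3332.57 − 2915.30 ≈ 417.27 mm.
Ratio = 417.27 / 271.89 ≈ 1.53.

1.53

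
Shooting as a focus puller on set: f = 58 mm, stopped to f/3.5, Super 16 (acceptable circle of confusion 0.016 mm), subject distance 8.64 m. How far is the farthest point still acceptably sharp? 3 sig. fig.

10.1 m

Hyperfocal distance H = f²/(N·c) + f = 58²/(3.5 × 0.016) + 58 = 3364/0.056 + 58 ≈ 60129.4 mm ≈ 60.13 m.
Far limit Df = s·(H − f)/(H − s) = 8640 × (60129.4 − 58) / (60129.4 − 8640) = 8640 × 60071.4 / 51489.4 ≈ 10080 mm ≈ 10.1 m.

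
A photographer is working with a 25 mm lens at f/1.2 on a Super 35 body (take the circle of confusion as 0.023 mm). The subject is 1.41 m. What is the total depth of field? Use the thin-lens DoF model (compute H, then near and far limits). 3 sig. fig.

Hyperfocal distance H = f²/(N·c) + f = 25²/(1.2 × 0.023) + 25 = 625/0.0276 + 25 ≈ 22669.9 mm ≈ 22.67 m.
Near limit Dn = s·(H − f)/(H + s − 2f) = 1410 × (22669.9 − 25) / (22669.9 + 1410 − 2 × 25) = 1410 × 22644.9 / 24029.9 ≈ 1328.73 mm.
Far limit Df = s·(H − f)/(H − s) = 1410 × (22669.9 − 25) / (22669.9 − 1410) = 1410 × 22644.9 / 21259.9 ≈ 1501.86 mm.
Depth of field = Df − Dn = 1501.86 − 1328.73 ≈ 173.13 mm.

173 mm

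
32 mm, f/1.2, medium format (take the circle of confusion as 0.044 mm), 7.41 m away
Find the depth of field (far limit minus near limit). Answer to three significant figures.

6.59 m

Hyperfocal distance H = f²/(N·c) + f = 32²/(1.2 × 0.044) + 32 = 1024/0.0528 + 32 ≈ 19425.9 mm ≈ 19.43 m.
Near limit Dn = s·(H − f)/(H + s − 2f) = 7410 × (19425.9 − 32) / (19425.9 + 7410 − 2 × 32) = 7410 × 19393.9 / 26771.9 ≈ 5367.9 mm.
Far limit Df = s·(H − f)/(H − s) = 7410 × (19425.9 − 32) / (19425.9 − 7410) = 7410 × 19393.9 / 12015.9 ≈ 11959.9 mm.
Depth of field = Df − Dn = 11959.9 − 5367.9 ≈ 6592.0 mm ≈ 6.59 m.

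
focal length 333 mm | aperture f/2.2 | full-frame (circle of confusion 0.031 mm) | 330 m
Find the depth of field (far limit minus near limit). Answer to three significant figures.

140 m

Hyperfocal distance H = f²/(N·c) + f = 333²/(2.2 × 0.031) + 333 = 110889/0.0682 + 333 ≈ 1626271.4 mm ≈ 1626 m.
Near limit Dn = s·(H − f)/(H + s − 2f) = 330000 × (1626271.4 − 333) / (1626271.4 + 330000 − 2 × 333) = 330000 × 1625938.4 / 1955605.4 ≈ 274370 mm.
Far limit Df = s·(H − f)/(H − s) = 330000 × (1626271.4 − 333) / (1626271.4 − 330000) = 330000 × 1625938.4 / 1296271.4 ≈ 413925 mm.
Depth of field = Df − Dn = 413925 − 274370 ≈ 139555 mm ≈ 140 m.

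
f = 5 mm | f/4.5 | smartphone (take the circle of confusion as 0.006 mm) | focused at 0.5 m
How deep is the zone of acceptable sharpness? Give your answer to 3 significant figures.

Hyperfocal distance H = f²/(N·c) + f = 5²/(4.5 × 0.006) + 5 = 25/0.027 + 5 ≈ 930.9 mm ≈ 0.931 m.
Near limit Dn = s·(H − f)/(H + s − 2f) = 500 × (930.9 − 5) / (930.9 + 500 − 2 × 5) = 500 × 925.9 / 1420.9 ≈ 325.82 mm.
Far limit Df = s·(H − f)/(H − s) = 500 × (930.9 − 5) / (930.9 − 500) = 500 × 925.9 / 430.9 ≈ 1074.34 mm.
Depth of field = Df − Dn = 1074.34 − 325.82 ≈ 748.52 mm ≈ 0.749 m.

0.749 m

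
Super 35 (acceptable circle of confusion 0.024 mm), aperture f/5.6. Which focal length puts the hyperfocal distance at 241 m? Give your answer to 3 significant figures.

180 mm

From H = f²/(N·c) + f, with f ≪ H: f ≈ √(H·N·c) = √(241000 × 5.6 × 0.024) = √32390 ≈ 180.0 mm.
The +f correction barely moves this — solving exactly, f² + N·c·f − N·c·H = 0 ⇒ f = (−N·c + √((N·c)² + 4·N·c·H))/2 = (−0.1344 + √129562)/2 ≈ 179.91 mm, so f ≈ 180 mm.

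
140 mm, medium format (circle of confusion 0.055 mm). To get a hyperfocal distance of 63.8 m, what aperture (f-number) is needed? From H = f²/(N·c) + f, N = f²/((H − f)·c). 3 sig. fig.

f/5.60

Rearrange H = f²/(N·c) + f for N: N = f² / ((H − f)·c).
N = 140² / ((63800 − 140) × 0.055) = 19600 / 3501 ≈ 5.60.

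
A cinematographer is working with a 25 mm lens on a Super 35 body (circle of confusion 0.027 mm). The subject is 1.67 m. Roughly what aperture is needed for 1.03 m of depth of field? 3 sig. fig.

f/3.99

Write h = H − f = f²/(N·c). The thin-lens limits are Dn = s·h/(h + (s−f)) and Df = s·h/(h − (s−f)), so DoF = Df − Dn = 2·s·(s−f)·h / (h² − (s−f)²).
That is a quadratic in h: DoF·h² − 2·s·(s−f)·h − DoF·(s−f)² = 0 ⇒ h = (s−f)·(s + √(s² + DoF²)) / DoF = 1645 × (1670 + √(1670² + 1030²)) / 1030 = 1645 × (1670 + 1962.09) / 1030 ≈ 5800.8 mm.
Then N = f²/(c·h) = 25² / (0.027 × 5800.8) = 625 / 156.62 ≈ 3.99.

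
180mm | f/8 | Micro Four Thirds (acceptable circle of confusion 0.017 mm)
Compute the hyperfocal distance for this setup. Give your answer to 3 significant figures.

Hyperfocal distance H = f²/(N·c) + f = 180²/(8 × 0.017) + 180 = 32400/0.136 + 180 ≈ 238415.3 mm ≈ 238 m.

238 m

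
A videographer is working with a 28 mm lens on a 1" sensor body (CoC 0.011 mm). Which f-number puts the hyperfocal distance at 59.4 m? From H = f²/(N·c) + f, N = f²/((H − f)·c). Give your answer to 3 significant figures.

f/1.20

Rearrange H = f²/(N·c) + f for N: N = f² / ((H − f)·c).
N = 28² / ((59400 − 28) × 0.011) = 784 / 653.1 ≈ 1.20.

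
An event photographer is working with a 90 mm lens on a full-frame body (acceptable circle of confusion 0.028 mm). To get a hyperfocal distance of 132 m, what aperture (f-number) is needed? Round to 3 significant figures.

Rearrange H = f²/(N·c) + f for N: N = f² / ((H − f)·c).
N = 90² / ((132000 − 90) × 0.028) = 8100 / 3693 ≈ 2.19.

f/2.19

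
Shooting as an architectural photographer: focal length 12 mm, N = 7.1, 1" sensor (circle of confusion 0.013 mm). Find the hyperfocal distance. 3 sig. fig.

Hyperfocal distance H = f²/(N·c) + f = 12²/(7.1 × 0.013) + 12 = 144/0.0923 + 12 ≈ 1572.1 mm ≈ 1.57 m.

1.57 m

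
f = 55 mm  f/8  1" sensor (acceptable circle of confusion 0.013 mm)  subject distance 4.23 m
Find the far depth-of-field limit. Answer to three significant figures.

Hyperfocal distance H = f²/(N·c) + f = 55²/(8 × 0.013) + 55 = 3025/0.104 + 55 ≈ 29141.5 mm ≈ 29.14 m.
Far limit Df = s·(H − f)/(H − s) = 4230 × (29141.5 − 55) / (29141.5 − 4230) = 4230 × 29086.5 / 24911.5 ≈ 4938.9 mm ≈ 4.94 m.

4.94 m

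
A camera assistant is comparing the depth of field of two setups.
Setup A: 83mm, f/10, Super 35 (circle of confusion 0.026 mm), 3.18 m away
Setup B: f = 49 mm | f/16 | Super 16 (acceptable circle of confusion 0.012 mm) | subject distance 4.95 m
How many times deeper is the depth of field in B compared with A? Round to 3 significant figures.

6.08

Setup A: H = 83²/(10×0.026) + 83 ≈ 26579.2 mm; DoF = Df − Dn = 3600.89 − 2847.20 ≈ 753.69 mm.
Setup B: H = 49²/(16×0.012) + 49 ≈ 12554.2 mm; DoF = Df − Dn = 8140.3 − 3556.2 ≈ 4584.1 mm.
Ratio = 4584.1 / 753.69 ≈ 6.08.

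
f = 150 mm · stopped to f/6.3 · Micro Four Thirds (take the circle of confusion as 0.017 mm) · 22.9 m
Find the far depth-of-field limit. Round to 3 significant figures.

25.7 m

Hyperfocal distance H = f²/(N·c) + f = 150²/(6.3 × 0.017) + 150 = 22500/0.1071 + 150 ≈ 210234.0 mm ≈ 210.2 m.
Far limit Df = s·(H − f)/(H − s) = 22900 × (210234.0 − 150) / (210234.0 − 22900) = 22900 × 210084.0 / 187334.0 ≈ 25681 mm ≈ 25.7 m.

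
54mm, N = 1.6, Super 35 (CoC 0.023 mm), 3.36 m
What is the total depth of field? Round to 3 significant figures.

Hyperfocal distance H = f²/(N·c) + f = 54²/(1.6 × 0.023) + 54 = 2916/0.0368 + 54 ≈ 79293.1 mm ≈ 79.29 m.
Near limit Dn = s·(H − f)/(H + s − 2f) = 3360 × (79293.1 − 54) / (79293.1 + 3360 − 2 × 54) = 3360 × 79239.1 / 82545.1 ≈ 3225.43 mm.
Far limit Df = s·(H − f)/(H − s) = 3360 × (79293.1 − 54) / (79293.1 − 3360) = 3360 × 79239.1 / 75933.1 ≈ 3506.29 mm.
Depth of field = Df − Dn = 3506.29 − 3225.43 ≈ 280.86 mm.

281 mm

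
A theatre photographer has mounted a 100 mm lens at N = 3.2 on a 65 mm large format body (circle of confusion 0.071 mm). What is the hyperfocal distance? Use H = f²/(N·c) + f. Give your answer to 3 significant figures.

44.1 m

Hyperfocal distance H = f²/(N·c) + f = 100²/(3.2 × 0.071) + 100 = 10000/0.2272 + 100 ≈ 44114.1 mm ≈ 44.1 m.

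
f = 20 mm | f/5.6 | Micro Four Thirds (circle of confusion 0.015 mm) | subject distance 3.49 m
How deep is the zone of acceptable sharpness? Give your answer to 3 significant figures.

10.8 m

Hyperfocal distance H = f²/(N·c) + f = 20²/(5.6 × 0.015) + 20 = 400/0.084 + 20 ≈ 4781.9 mm ≈ 4.782 m.
Near limit Dn = s·(H − f)/(H + s − 2f) = 3490 × (4781.9 − 20) / (4781.9 + 3490 − 2 × 20) = 3490 × 4761.9 / 8231.9 ≈ 2019 mm.
Far limit Df = s·(H − f)/(H − s) = 3490 × (4781.9 − 20) / (4781.9 − 3490) = 3490 × 4761.9 / 1291.9 ≈ 12864 mm.
Depth of field = Df − Dn = 12864 − 2019 ≈ 10845 mm ≈ 10.8 m.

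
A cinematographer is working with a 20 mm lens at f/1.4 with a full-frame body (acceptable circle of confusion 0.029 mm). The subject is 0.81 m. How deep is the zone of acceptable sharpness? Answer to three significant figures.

Hyperfocal distance H = f²/(N·c) + f = 20²/(1.4 × 0.029) + 20 = 400/0.0406 + 20 ≈ 9872.2 mm ≈ 9.872 m.
Near limit Dn = s·(H − f)/(H + s − 2f) = 810 × (9872.2 − 20) / (9872.2 + 810 − 2 × 20) = 810 × 9852.2 / 10642.2 ≈ 749.87 mm.
Far limit Df = s·(H − f)/(H − s) = 810 × (9872.2 − 20) / (9872.2 − 810) = 810 × 9852.2 / 9062.2 ≈ 880.61 mm.
Depth of field = Df − Dn = 880.61 − 749.87 ≈ 130.74 mm.

131 mm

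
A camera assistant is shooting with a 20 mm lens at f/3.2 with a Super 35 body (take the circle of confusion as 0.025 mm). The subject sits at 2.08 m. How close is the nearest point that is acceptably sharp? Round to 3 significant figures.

1.47 m

Hyperfocal distance H = f²/(N·c) + f = 20²/(3.2 × 0.025) + 20 = 400/0.08 + 20 ≈ 5020.0 mm ≈ 5.020 m.
Near limit Dn = s·(H − f)/(H + s − 2f) = 2080 × (5020.0 − 20) / (5020.0 + 2080 − 2 × 20) = 2080 × 5000.0 / 7060.0 ≈ 1473.1 mm ≈ 1.47 m.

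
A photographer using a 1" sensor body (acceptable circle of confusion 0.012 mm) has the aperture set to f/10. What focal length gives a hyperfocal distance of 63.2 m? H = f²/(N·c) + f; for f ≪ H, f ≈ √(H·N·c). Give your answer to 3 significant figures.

87.0 mm

From H = f²/(N·c) + f, with f ≪ H: f ≈ √(H·N·c) = √(63200 × 10 × 0.012) = √7584.0 ≈ 87.09 mm.
Exact: f² + N·c·f − N·c·H = 0 ⇒ f = (−N·c + √((N·c)² + 4·N·c·H))/2 = (−0.12 + √30336)/2 ≈ 87.026 mm ≈ 87.0 mm.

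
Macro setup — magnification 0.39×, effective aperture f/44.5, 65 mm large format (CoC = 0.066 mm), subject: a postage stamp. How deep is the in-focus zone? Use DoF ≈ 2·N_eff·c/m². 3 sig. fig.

38.6 mm

At magnification m, DoF ≈ 2·N_eff·c/m² = 2 × 44.5 × 0.066 / 0.39² = 5.874 / 0.1521 ≈ 38.6 mm.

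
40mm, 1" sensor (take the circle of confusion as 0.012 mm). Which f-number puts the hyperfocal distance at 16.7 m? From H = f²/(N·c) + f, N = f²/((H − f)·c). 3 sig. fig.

f/8

Rearrange H = f²/(N·c) + f for N: N = f² / ((H − f)·c).
N = 40² / ((16700 − 40) × 0.012) = 1600 / 199.9 ≈ 8.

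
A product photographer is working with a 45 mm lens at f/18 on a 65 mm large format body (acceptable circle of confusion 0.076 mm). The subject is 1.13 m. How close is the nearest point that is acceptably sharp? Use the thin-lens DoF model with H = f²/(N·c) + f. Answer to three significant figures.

Hyperfocal distance H = f²/(N·c) + f = 45²/(18 × 0.076) + 45 = 2025/1.368 + 45 ≈ 1525.3 mm ≈ 1.525 m.
Near limit Dn = s·(H − f)/(H + s − 2f) = 1130 × (1525.3 − 45) / (1525.3 + 1130 − 2 × 45) = 1130 × 1480.3 / 2565.3 ≈ 652.06 mm ≈ 0.652 m.

0.652 m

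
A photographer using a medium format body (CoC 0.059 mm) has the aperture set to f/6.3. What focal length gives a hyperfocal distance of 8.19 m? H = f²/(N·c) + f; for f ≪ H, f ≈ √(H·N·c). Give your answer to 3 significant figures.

From H = f²/(N·c) + f, with f ≪ H: f ≈ √(H·N·c) = √(8190 × 6.3 × 0.059) = √3044.2 ≈ 55.17 mm.
Exact: f² + N·c·f − N·c·H = 0 ⇒ f = (−N·c + √((N·c)² + 4·N·c·H))/2 = (−0.3717 + √12177)/2 ≈ 54.989 mm ≈ 55.0 mm.

55.0 mm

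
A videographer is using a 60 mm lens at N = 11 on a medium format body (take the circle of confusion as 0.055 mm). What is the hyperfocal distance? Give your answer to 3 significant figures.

Hyperfocal distance H = f²/(N·c) + f = 60²/(11 × 0.055) + 60 = 3600/0.605 + 60 ≈ 6010.4 mm ≈ 6.01 m.

6.01 m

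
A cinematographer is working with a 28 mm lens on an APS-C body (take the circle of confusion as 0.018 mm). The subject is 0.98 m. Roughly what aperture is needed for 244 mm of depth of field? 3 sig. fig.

Write h = H − f = f²/(N·c). The thin-lens limits are Dn = s·h/(h + (s−f)) and Df = s·h/(h − (s−f)), so DoF = Df − Dn = 2·s·(s−f)·h / (h² − (s−f)²).
That is a quadratic in h: DoF·h² − 2·s·(s−f)·h − DoF·(s−f)² = 0 ⇒ h = (s−f)·(s + √(s² + DoF²)) / DoF = 952 × (980 + √(980² + 244²)) / 244 = 952 × (980 + 1009.92) / 244 ≈ 7763.9 mm.
Then N = f²/(c·h) = 28² / (0.018 × 7763.9) = 784 / 139.75 ≈ 5.61.

f/5.61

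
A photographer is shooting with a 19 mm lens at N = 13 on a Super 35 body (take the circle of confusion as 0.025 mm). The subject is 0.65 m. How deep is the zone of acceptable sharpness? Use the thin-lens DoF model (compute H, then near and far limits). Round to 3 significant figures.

Hyperfocal distance H = f²/(N·c) + f = 19²/(13 × 0.025) + 19 = 361/0.325 + 19 ≈ 1129.8 mm ≈ 1.130 m.
Near limit Dn = s·(H − f)/(H + s − 2f) = 650 × (1129.8 − 19) / (1129.8 + 650 − 2 × 19) = 650 × 1110.8 / 1741.8 ≈ 414.5 mm.
Far limit Df = s·(H − f)/(H − s) = 650 × (1129.8 − 19) / (1129.8 − 650) = 650 × 1110.8 / 479.8 ≈ 1504.9 mm.
Depth of field = Df − Dn = 1504.9 − 414.5 ≈ 1090.4 mm ≈ 1.09 m.

1.09 m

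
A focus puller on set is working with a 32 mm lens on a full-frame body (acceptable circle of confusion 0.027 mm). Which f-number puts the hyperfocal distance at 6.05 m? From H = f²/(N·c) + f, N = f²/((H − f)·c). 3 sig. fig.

Rearrange H = f²/(N·c) + f for N: N = f² / ((H − f)·c).
N = 32² / ((6050 − 32) × 0.027) = 1024 / 162.5 ≈ 6.30.

f/6.30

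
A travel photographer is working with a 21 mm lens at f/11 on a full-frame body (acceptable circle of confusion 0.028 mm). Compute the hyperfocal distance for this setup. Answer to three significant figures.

Hyperfocal distance H = f²/(N·c) + f = 21²/(11 × 0.028) + 21 = 441/0.308 + 21 ≈ 1452.8 mm ≈ 1.45 m.

1.45 m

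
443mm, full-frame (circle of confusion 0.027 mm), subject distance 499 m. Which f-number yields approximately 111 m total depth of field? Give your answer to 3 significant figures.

f/1.60

Write h = H − f = f²/(N·c). The thin-lens limits are Dn = s·h/(h + (s−f)) and Df = s·h/(h − (s−f)), so DoF = Df − Dn = 2·s·(s−f)·h / (h² − (s−f)²).
That is a quadratic in h: DoF·h² − 2·s·(s−f)·h − DoF·(s−f)² = 0 ⇒ h = (s−f)·(s + √(s² + DoF²)) / DoF = 498557 × (499000 + √(499000² + 111000²)) / 111000 = 498557 × (499000 + 511197) / 111000 ≈ 4537303 mm.
Then N = f²/(c·h) = 443² / (0.027 × 4537303) = 196249 / 122507 ≈ 1.60.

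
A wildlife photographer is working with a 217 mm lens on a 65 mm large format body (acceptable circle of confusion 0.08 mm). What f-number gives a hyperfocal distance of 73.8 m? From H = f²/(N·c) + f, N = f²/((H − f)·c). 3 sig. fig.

Rearrange H = f²/(N·c) + f for N: N = f² / ((H − f)·c).
N = 217² / ((73800 − 217) × 0.08) = 47089 / 5887 ≈ 8.

f/8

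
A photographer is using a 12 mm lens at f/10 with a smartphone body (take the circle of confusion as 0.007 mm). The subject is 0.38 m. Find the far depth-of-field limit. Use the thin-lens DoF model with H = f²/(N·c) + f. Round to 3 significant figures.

463 mm

Hyperfocal distance H = f²/(N·c) + f = 12²/(10 × 0.007) + 12 = 144/0.07 + 12 ≈ 2069.1 mm ≈ 2.069 m.
Far limit Df = s·(H − f)/(H − s) = 380 × (2069.1 − 12) / (2069.1 − 380) = 380 × 2057.1 / 1689.1 ≈ 462.79 mm.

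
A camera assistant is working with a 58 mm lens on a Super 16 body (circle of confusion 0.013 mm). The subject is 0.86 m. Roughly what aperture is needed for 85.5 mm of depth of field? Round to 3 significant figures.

Write h = H − f = f²/(N·c). The thin-lens limits are Dn = s·h/(h + (s−f)) and Df = s·h/(h − (s−f)), so DoF = Df − Dn = 2·s·(s−f)·h / (h² − (s−f)²).
That is a quadratic in h: DoF·h² − 2·s·(s−f)·h − DoF·(s−f)² = 0 ⇒ h = (s−f)·(s + √(s² + DoF²)) / DoF = 802 × (860 + √(860² + 85.5²)) / 85.5 = 802 × (860 + 864.240) / 85.5 ≈ 16174 mm.
Then N = f²/(c·h) = 58² / (0.013 × 16174) = 3364 / 210.26 ≈ 16.

f/16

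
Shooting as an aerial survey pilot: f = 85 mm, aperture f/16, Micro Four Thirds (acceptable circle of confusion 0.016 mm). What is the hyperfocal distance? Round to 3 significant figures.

Hyperfocal distance H = f²/(N·c) + f = 85²/(16 × 0.016) + 85 = 7225/0.256 + 85 ≈ 28307.7 mm ≈ 28.3 m.

28.3 m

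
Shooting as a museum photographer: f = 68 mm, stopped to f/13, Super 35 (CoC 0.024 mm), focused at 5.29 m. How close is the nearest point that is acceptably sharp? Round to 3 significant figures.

3.91 m

Hyperfocal distance H = f²/(N·c) + f = 68²/(13 × 0.024) + 68 = 4624/0.312 + 68 ≈ 14888.5 mm ≈ 14.89 m.
Near limit Dn = s·(H − f)/(H + s − 2f) = 5290 × (14888.5 − 68) / (14888.5 + 5290 − 2 × 68) = 5290 × 14820.5 / 20042.5 ≈ 3911.7 mm ≈ 3.91 m.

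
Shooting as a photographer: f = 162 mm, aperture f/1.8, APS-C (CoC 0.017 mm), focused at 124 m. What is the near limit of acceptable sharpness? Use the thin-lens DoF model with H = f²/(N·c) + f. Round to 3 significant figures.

Hyperfocal distance H = f²/(N·c) + f = 162²/(1.8 × 0.017) + 162 = 26244/0.0306 + 162 ≈ 857809.1 mm ≈ 857.8 m.
Near limit Dn = s·(H − f)/(H + s − 2f) = 124000 × (857809.1 − 162) / (857809.1 + 124000 − 2 × 162) = 124000 × 857647.1 / 981485.1 ≈ 108354 mm ≈ 108 m.

108 m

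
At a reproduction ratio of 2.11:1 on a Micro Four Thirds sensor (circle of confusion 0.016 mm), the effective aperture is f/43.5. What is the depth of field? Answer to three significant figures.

0.313 mm

At magnification m, DoF ≈ 2·N_eff·c/m² = 2 × 43.5 × 0.016 / 2.11² = 1.392 / 4.452 ≈ 0.313 mm.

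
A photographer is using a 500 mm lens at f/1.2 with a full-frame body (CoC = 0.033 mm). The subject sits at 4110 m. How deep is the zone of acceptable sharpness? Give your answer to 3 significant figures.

Hyperfocal distance H = f²/(N·c) + f = 500²/(1.2 × 0.033) + 500 = 250000/0.0396 + 500 ≈ 6313631.3 mm ≈ 6314 m.
Near limit Dn = s·(H − f)/(H + s − 2f) = 4110000 × (6313631.3 − 500) / (6313631.3 + 4110000 − 2 × 500) = 4110000 × 6313131.3 / 10422631.3 ≈ 2489484 mm.
Far limit Df = s·(H − f)/(H − s) = 4110000 × (6313631.3 − 500) / (6313631.3 − 4110000) = 4110000 × 6313131.3 / 2203631.3 ≈ 11774642 mm.
Depth of field = Df − Dn = 11774642 − 2489484 ≈ 9285158 mm ≈ 9290 m.

9290 m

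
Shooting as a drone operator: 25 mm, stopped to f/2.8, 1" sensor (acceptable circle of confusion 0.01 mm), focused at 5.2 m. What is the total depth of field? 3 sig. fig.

2.55 m

Hyperfocal distance H = f²/(N·c) + f = 25²/(2.8 × 0.01) + 25 = 625/0.028 + 25 ≈ 22346.4 mm ≈ 22.35 m.
Near limit Dn = s·(H − f)/(H + s − 2f) = 5200 × (22346.4 − 25) / (22346.4 + 5200 − 2 × 25) = 5200 × 22321.4 / 27496.4 ≈ 4221.3 mm.
Far limit Df = s·(H − f)/(H − s) = 5200 × (22346.4 − 25) / (22346.4 − 5200) = 5200 × 22321.4 / 17146.4 ≈ 6769.4 mm.
Depth of field = Df − Dn = 6769.4 − 4221.3 ≈ 2548.1 mm ≈ 2.55 m.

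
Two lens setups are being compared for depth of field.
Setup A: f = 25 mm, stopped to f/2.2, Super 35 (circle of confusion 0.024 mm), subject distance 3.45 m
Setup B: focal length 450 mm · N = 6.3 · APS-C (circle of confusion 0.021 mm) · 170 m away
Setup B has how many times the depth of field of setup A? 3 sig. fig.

17.5

Setup A: H = 25²/(2.2×0.024) + 25 ≈ 11862.1 mm; DoF = Df − Dn = 4854.7 − 2675.8 ≈ 2178.9 mm.
Setup B: H = 450²/(6.3×0.021) + 450 ≈ 1531062.2 mm; DoF = Df − Dn = 191177 − 153047 ≈ 38130 mm.
Ratio = 38130 / 2178.9 ≈ 17.5.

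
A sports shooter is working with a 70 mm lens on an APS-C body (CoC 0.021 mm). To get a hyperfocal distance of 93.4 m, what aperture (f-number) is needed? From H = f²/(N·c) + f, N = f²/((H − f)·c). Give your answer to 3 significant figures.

Rearrange H = f²/(N·c) + f for N: N = f² / ((H − f)·c).
N = 70² / ((93400 − 70) × 0.021) = 4900 / 1960 ≈ 2.50.

f/2.50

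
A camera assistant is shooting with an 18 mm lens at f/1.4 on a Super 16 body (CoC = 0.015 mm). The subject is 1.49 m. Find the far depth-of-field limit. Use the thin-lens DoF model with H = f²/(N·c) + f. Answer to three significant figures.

1.65 m

Hyperfocal distance H = f²/(N·c) + f = 18²/(1.4 × 0.015) + 18 = 324/0.021 + 18 ≈ 15446.6 mm ≈ 15.45 m.
Far limit Df = s·(H − f)/(H − s) = 1490 × (15446.6 − 18) / (15446.6 − 1490) = 1490 × 15428.6 / 13956.6 ≈ 1647.2 mm ≈ 1.65 m.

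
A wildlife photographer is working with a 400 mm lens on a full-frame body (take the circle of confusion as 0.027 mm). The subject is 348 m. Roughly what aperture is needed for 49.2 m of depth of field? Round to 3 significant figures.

Write h = H − f = f²/(N·c). The thin-lens limits are Dn = s·h/(h + (s−f)) and Df = s·h/(h − (s−f)), so DoF = Df − Dn = 2·s·(s−f)·h / (h² − (s−f)²).
That is a quadratic in h: DoF·h² − 2·s·(s−f)·h − DoF·(s−f)² = 0 ⇒ h = (s−f)·(s + √(s² + DoF²)) / DoF = 347600 × (348000 + √(348000² + 49200²)) / 49200 = 347600 × (348000 + 351461) / 49200 ≈ 4941718 mm.
Then N = f²/(c·h) = 400² / (0.027 × 4941718) = 160000 / 133426 ≈ 1.20.

f/1.20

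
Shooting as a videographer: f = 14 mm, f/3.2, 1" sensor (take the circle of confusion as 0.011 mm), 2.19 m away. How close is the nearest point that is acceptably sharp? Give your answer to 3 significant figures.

Hyperfocal distance H = f²/(N·c) + f = 14²/(3.2 × 0.011) + 14 = 196/0.0352 + 14 ≈ 5582.2 mm ≈ 5.582 m.
Near limit Dn = s·(H − f)/(H + s − 2f) = 2190 × (5582.2 − 14) / (5582.2 + 2190 − 2 × 14) = 2190 × 5568.2 / 7744.2 ≈ 1574.6 mm ≈ 1.57 m.

1.57 m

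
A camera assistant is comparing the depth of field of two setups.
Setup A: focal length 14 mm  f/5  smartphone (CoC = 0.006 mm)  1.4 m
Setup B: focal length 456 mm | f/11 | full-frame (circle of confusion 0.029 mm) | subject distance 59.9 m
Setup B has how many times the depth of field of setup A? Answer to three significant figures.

17.7

Setup A: H = 14²/(5×0.006) + 14 ≈ 6547.3 mm; DoF = Df − Dn = 1776.97 − 1154.98 ≈ 621.99 mm.
Setup B: H = 456²/(11×0.029) + 456 ≈ 652293.0 mm; DoF = Df − Dn = 65911 − 54894 ≈ 11017 mm.
Ratio = 11017 / 621.99 ≈ 17.7.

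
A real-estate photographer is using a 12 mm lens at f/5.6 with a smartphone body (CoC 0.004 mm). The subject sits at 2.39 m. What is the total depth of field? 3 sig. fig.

2.05 m

Hyperfocal distance H = f²/(N·c) + f = 12²/(5.6 × 0.004) + 12 = 144/0.0224 + 12 ≈ 6440.6 mm ≈ 6.441 m.
Near limit Dn = s·(H − f)/(H + s − 2f) = 2390 × (6440.6 − 12) / (6440.6 + 2390 − 2 × 12) = 2390 × 6428.6 / 8806.6 ≈ 1744.6 mm.
Far limit Df = s·(H − f)/(H − s) = 2390 × (6440.6 − 12) / (6440.6 − 2390) = 2390 × 6428.6 / 4050.6 ≈ 3793.1 mm.
Depth of field = Df − Dn = 3793.1 − 1744.6 ≈ 2048.5 mm ≈ 2.05 m.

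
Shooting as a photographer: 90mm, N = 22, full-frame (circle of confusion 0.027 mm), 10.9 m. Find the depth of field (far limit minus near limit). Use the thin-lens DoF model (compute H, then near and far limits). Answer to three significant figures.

46.5 m

Hyperfocal distance H = f²/(N·c) + f = 90²/(22 × 0.027) + 90 = 8100/0.594 + 90 ≈ 13726.4 mm ≈ 13.73 m.
Near limit Dn = s·(H − f)/(H + s − 2f) = 10900 × (13726.4 − 90) / (13726.4 + 10900 − 2 × 90) = 10900 × 13636.4 / 24446.4 ≈ 6080 mm.
Far limit Df = s·(H − f)/(H − s) = 10900 × (13726.4 − 90) / (13726.4 − 10900) = 10900 × 13636.4 / 2826.4 ≈ 52589 mm.
Depth of field = Df − Dn = 52589 − 6080 ≈ 46509 mm ≈ 46.5 m.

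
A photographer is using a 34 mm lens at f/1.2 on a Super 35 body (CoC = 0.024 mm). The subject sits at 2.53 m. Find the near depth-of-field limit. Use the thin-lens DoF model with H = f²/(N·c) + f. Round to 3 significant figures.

Hyperfocal distance H = f²/(N·c) + f = 34²/(1.2 × 0.024) + 34 = 1156/0.0288 + 34 ≈ 40172.9 mm ≈ 40.17 m.
Near limit Dn = s·(H − f)/(H + s − 2f) = 2530 × (40172.9 − 34) / (40172.9 + 2530 − 2 × 34) = 2530 × 40138.9 / 42634.9 ≈ 2381.9 mm ≈ 2.38 m.

2.38 m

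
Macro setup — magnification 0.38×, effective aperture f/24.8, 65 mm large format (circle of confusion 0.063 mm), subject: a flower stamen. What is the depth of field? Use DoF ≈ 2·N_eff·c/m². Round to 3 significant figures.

21.6 mm

At magnification m, DoF ≈ 2·N_eff·c/m² = 2 × 24.8 × 0.063 / 0.38² = 3.125 / 0.1444 ≈ 21.6 mm.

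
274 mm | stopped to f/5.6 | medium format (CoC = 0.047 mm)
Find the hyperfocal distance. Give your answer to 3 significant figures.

Hyperfocal distance H = f²/(N·c) + f = 274²/(5.6 × 0.047) + 274 = 75076/0.2632 + 274 ≈ 285517.2 mm ≈ 286 m.

286 m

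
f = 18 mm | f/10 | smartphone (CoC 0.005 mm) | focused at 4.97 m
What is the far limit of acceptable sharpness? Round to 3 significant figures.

21.1 m

Hyperfocal distance H = f²/(N·c) + f = 18²/(10 × 0.005) + 18 = 324/0.05 + 18 ≈ 6498.0 mm ≈ 6.498 m.
Far limit Df = s·(H − f)/(H − s) = 4970 × (6498.0 − 18) / (6498.0 − 4970) = 4970 × 6480.0 / 1528.0 ≈ 21077 mm ≈ 21.1 m.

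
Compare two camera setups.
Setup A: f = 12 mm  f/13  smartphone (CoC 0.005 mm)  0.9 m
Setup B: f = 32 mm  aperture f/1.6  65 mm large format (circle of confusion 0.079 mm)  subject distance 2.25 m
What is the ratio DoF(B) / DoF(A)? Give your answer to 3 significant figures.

1.55

Setup A: H = 12²/(13×0.005) + 12 ≈ 2227.4 mm; DoF = Df − Dn = 1502.09 − 642.47 ≈ 859.62 mm.
Setup B: H = 32²/(1.6×0.079) + 32 ≈ 8133.3 mm; DoF = Df − Dn = 3098.3 − 1766.4 ≈ 1331.9 mm.
Ratio = 1331.9 / 859.62 ≈ 1.55.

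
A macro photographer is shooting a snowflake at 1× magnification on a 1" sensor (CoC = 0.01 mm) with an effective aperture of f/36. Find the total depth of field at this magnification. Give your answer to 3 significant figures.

0.720 mm

At magnification m, DoF ≈ 2·N_eff·c/m² = 2 × 36 × 0.01 / 1² = 0.72 / 1 ≈ 0.72 mm.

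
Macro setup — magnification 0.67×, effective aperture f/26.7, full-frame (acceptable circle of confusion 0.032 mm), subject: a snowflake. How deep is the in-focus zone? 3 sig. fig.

3.81 mm

At magnification m, DoF ≈ 2·N_eff·c/m² = 2 × 26.7 × 0.032 / 0.67² = 1.709 / 0.4489 ≈ 3.81 mm.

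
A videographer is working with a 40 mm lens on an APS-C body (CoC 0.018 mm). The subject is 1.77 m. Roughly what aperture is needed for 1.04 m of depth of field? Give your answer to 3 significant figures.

Write h = H − f = f²/(N·c). The thin-lens limits are Dn = s·h/(h + (s−f)) and Df = s·h/(h − (s−f)), so DoF = Df − Dn = 2·s·(s−f)·h / (h² − (s−f)²).
That is a quadratic in h: DoF·h² − 2·s·(s−f)·h − DoF·(s−f)² = 0 ⇒ h = (s−f)·(s + √(s² + DoF²)) / DoF = 1730 × (1770 + √(1770² + 1040²)) / 1040 = 1730 × (1770 + 2052.92) / 1040 ≈ 6359.3 mm.
Then N = f²/(c·h) = 40² / (0.018 × 6359.3) = 1600 / 114.47 ≈ 14.

f/14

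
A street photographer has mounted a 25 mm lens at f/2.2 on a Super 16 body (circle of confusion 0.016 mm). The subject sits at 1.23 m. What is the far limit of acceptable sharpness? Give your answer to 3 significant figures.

Hyperfocal distance H = f²/(N·c) + f = 25²/(2.2 × 0.016) + 25 = 625/0.0352 + 25 ≈ 17780.7 mm ≈ 17.78 m.
Far limit Df = s·(H − f)/(H − s) = 1230 × (17780.7 − 25) / (17780.7 − 1230) = 1230 × 17755.7 / 16550.7 ≈ 1319.6 mm ≈ 1.32 m.

1.32 m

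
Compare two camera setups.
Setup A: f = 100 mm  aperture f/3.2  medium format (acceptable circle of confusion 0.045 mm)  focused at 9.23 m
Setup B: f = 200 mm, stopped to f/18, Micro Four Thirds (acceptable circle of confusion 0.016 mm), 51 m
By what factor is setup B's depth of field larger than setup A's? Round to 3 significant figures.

17.4

Setup A: H = 100²/(3.2×0.045) + 100 ≈ 69544.4 mm; DoF = Df − Dn = 10627.2 − 8157.5 ≈ 2469.7 mm.
Setup B: H = 200²/(18×0.016) + 200 ≈ 139088.9 mm; DoF = Df − Dn = 80411 − 37342 ≈ 43069 mm.
Ratio = 43069 / 2469.7 ≈ 17.4.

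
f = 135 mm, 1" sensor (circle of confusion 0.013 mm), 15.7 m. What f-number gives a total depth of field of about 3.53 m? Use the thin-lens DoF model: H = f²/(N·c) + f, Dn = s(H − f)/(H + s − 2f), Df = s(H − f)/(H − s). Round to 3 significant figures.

Write h = H − f = f²/(N·c). The thin-lens limits are Dn = s·h/(h + (s−f)) and Df = s·h/(h − (s−f)), so DoF = Df − Dn = 2·s·(s−f)·h / (h² − (s−f)²).
That is a quadratic in h: DoF·h² − 2·s·(s−f)·h − DoF·(s−f)² = 0 ⇒ h = (s−f)·(s + √(s² + DoF²)) / DoF = 15565 × (15700 + √(15700² + 3530²)) / 3530 = 15565 × (15700 + 16092.0) / 3530 ≈ 140182 mm.
Then N = f²/(c·h) = 135² / (0.013 × 140182) = 18225 / 1822.4 ≈ 10.

f/10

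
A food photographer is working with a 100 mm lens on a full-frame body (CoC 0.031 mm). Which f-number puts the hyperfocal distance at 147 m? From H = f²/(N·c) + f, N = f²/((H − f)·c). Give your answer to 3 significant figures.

Rearrange H = f²/(N·c) + f for N: N = f² / ((H − f)·c).
N = 100² / ((147000 − 100) × 0.031) = 10000 / 4554 ≈ 2.20.

f/2.20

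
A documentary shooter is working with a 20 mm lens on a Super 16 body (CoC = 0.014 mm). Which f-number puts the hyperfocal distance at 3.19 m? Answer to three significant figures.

f/9.01

Rearrange H = f²/(N·c) + f for N: N = f² / ((H − f)·c).
N = 20² / ((3190 − 20) × 0.014) = 400 / 44.38 ≈ 9.01.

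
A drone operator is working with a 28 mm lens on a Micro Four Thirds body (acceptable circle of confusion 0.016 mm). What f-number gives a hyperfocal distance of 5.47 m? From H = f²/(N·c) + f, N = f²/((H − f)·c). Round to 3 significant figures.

Rearrange H = f²/(N·c) + f for N: N = f² / ((H − f)·c).
N = 28² / ((5470 − 28) × 0.016) = 784 / 87.07 ≈ 9.

f/9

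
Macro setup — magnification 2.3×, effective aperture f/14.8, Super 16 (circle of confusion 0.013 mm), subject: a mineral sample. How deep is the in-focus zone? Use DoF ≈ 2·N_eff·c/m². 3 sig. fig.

At magnification m, DoF ≈ 2·N_eff·c/m² = 2 × 14.8 × 0.013 / 2.3² = 0.3848 / 5.29 ≈ 0.0727 mm.

0.0727 mm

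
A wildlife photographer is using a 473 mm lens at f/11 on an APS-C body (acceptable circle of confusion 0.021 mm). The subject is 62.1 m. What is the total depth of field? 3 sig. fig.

Hyperfocal distance H = f²/(N·c) + f = 473²/(11 × 0.021) + 473 = 223729/0.231 + 473 ≈ 968996.8 mm ≈ 969.0 m.
Near limit Dn = s·(H − f)/(H + s − 2f) = 62100 × (968996.8 − 473) / (968996.8 + 62100 − 2 × 473) = 62100 × 968523.8 / 1030150.8 ≈ 58385.0 mm.
Far limit Df = s·(H − f)/(H − s) = 62100 × (968996.8 − 473) / (968996.8 − 62100) = 62100 × 968523.8 / 906896.8 ≈ 66319.9 mm.
Depth of field = Df − Dn = 66319.9 − 58385.0 ≈ 7934.9 mm ≈ 7.93 m.

7.93 m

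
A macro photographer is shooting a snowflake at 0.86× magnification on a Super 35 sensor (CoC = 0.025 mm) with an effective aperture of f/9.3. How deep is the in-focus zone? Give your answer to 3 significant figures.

At magnification m, DoF ≈ 2·N_eff·c/m² = 2 × 9.3 × 0.025 / 0.86² = 0.465 / 0.7396 ≈ 0.629 mm.

0.629 mm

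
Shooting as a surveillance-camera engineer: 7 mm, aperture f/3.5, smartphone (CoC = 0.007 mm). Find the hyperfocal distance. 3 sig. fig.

2.01 m

Hyperfocal distance H = f²/(N·c) + f = 7²/(3.5 × 0.007) + 7 = 49/0.0245 + 7 ≈ 2007.0 mm ≈ 2.01 m.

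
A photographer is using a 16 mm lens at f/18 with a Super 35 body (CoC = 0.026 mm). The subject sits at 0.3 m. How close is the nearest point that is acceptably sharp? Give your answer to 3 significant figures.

197 mm

Hyperfocal distance H = f²/(N·c) + f = 16²/(18 × 0.026) + 16 = 256/0.468 + 16 ≈ 563.0 mm ≈ 0.563 m.
Near limit Dn = s·(H − f)/(H + s − 2f) = 300 × (563.0 − 16) / (563.0 + 300 − 2 × 16) = 300 × 547.0 / 831.0 ≈ 197.47 mm.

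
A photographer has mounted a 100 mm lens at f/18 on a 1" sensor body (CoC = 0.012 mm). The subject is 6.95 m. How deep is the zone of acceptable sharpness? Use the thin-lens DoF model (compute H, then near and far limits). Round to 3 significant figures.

2.10 m

Hyperfocal distance H = f²/(N·c) + f = 100²/(18 × 0.012) + 100 = 10000/0.216 + 100 ≈ 46396.3 mm ≈ 46.40 m.
Near limit Dn = s·(H − f)/(H + s − 2f) = 6950 × (46396.3 − 100) / (46396.3 + 6950 − 2 × 100) = 6950 × 46296.3 / 53146.3 ≈ 6054.2 mm.
Far limit Df = s·(H − f)/(H − s) = 6950 × (46396.3 − 100) / (46396.3 − 6950) = 6950 × 46296.3 / 39446.3 ≈ 8156.9 mm.
Depth of field = Df − Dn = 8156.9 − 6054.2 ≈ 2102.7 mm ≈ 2.10 m.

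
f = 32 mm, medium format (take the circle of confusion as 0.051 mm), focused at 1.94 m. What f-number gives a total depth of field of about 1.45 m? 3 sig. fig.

f/3.50

Write h = H − f = f²/(N·c). The thin-lens limits are Dn = s·h/(h + (s−f)) and Df = s·h/(h − (s−f)), so DoF = Df − Dn = 2·s·(s−f)·h / (h² − (s−f)²).
That is a quadratic in h: DoF·h² − 2·s·(s−f)·h − DoF·(s−f)² = 0 ⇒ h = (s−f)·(s + √(s² + DoF²)) / DoF = 1908 × (1940 + √(1940² + 1450²)) / 1450 = 1908 × (1940 + 2422.00) / 1450 ≈ 5739.8 mm.
Then N = f²/(c·h) = 32² / (0.051 × 5739.8) = 1024 / 292.73 ≈ 3.50.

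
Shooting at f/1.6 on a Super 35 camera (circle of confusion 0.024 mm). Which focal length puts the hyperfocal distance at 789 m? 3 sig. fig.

174 mm

From H = f²/(N·c) + f, with f ≪ H: f ≈ √(H·N·c) = √(789000 × 1.6 × 0.024) = √30298 ≈ 174.1 mm.
The +f correction barely moves this — solving exactly, f² + N·c·f − N·c·H = 0 ⇒ f = (−N·c + √((N·c)² + 4·N·c·H))/2 = (−0.0384 + √121190)/2 ≈ 174.04 mm, so f ≈ 174 mm.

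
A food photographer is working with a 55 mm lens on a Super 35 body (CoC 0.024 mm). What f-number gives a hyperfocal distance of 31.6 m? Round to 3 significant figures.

Rearrange H = f²/(N·c) + f for N: N = f² / ((H − f)·c).
N = 55² / ((31600 − 55) × 0.024) = 3025 / 757.1 ≈ 4.

f/4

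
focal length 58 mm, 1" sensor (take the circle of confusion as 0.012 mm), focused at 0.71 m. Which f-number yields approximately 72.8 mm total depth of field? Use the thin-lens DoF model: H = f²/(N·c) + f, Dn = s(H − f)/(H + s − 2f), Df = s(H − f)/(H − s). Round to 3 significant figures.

f/22

Write h = H − f = f²/(N·c). The thin-lens limits are Dn = s·h/(h + (s−f)) and Df = s·h/(h − (s−f)), so DoF = Df − Dn = 2·s·(s−f)·h / (h² − (s−f)²).
That is a quadratic in h: DoF·h² − 2·s·(s−f)·h − DoF·(s−f)² = 0 ⇒ h = (s−f)·(s + √(s² + DoF²)) / DoF = 652 × (710 + √(710² + 72.8²)) / 72.8 = 652 × (710 + 713.723) / 72.8 ≈ 12751 mm.
Then N = f²/(c·h) = 58² / (0.012 × 12751) = 3364 / 153.01 ≈ 22.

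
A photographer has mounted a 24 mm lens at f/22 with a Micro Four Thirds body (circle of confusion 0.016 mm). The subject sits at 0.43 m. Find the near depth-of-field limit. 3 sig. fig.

345 mm

Hyperfocal distance H = f²/(N·c) + f = 24²/(22 × 0.016) + 24 = 576/0.352 + 24 ≈ 1660.4 mm ≈ 1.660 m.
Near limit Dn = s·(H − f)/(H + s − 2f) = 430 × (1660.4 − 24) / (1660.4 + 430 − 2 × 24) = 430 × 1636.4 / 2042.4 ≈ 344.52 mm.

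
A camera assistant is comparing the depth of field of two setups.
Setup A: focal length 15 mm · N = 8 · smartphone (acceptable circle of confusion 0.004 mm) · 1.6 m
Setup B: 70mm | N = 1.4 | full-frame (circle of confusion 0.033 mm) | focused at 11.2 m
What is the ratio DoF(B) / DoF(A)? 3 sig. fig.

3.13

Setup A: H = 15²/(8×0.004) + 15 ≈ 7046.2 mm; DoF = Df − Dn = 2065.64 − 1305.67 ≈ 759.97 mm.
Setup B: H = 70²/(1.4×0.033) + 70 ≈ 106130.6 mm; DoF = Df − Dn = 12513.1 − 10136.3 ≈ 2376.8 mm.
Ratio = 2376.8 / 759.97 ≈ 3.13.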